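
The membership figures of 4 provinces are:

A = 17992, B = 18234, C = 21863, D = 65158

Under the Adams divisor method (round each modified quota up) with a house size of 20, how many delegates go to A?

3

Standard divisor 123247/20 ≈ 6162.35; standard quotas: A 2.920, B 2.959, C 3.548, D 10.574.
Rounding up gives 3, 3, 4, 11 = 21 seats, so the divisor must be adjusted.
With modified divisor 6900: modified quotas A 2.608, B 2.643, C 3.169, D 9.443.
Rounding up: A 3, B 3, C 4, D 10 (total 20).
A receives 3.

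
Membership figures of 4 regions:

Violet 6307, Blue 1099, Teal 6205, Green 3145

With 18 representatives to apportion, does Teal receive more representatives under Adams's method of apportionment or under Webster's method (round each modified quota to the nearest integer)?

Adams: Violet 7, Blue 2, Teal 6, Green 3.
Webster: Violet 7, Blue 1, Teal 7, Green 3.
Teal gets 6 under Adams and 7 under Webster.

Webster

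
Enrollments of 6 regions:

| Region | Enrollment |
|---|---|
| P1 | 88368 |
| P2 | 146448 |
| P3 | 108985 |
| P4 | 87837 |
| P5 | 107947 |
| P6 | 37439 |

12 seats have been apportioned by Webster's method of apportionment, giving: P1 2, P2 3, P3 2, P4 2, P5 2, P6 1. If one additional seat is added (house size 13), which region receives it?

Priority for the next seat is population ÷ (current seats + 0.5).
Priorities: P1 35347.200, P2 41842.286, P3 43594.000, P4 35134.800, P5 43178.800, P6 24959.333.
Highest priority: P3.

P3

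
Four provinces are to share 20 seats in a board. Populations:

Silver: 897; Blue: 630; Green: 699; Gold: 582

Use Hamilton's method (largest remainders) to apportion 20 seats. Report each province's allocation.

Silver=6, Blue=5, Green=5, Gold=4

The standard divisor is 2808/20 ≈ 140.4.
Standard quotas: Silver 6.389, Blue 4.487, Green 4.979, Gold 4.145.
Lower quotas: Silver 6, Blue 4, Green 4, Gold 4 (sum 18, leaving 2 seats).
Remainders in descending order: Green 0.979, Blue 0.487, Silver 0.389, Gold 0.145.
Largest remainders: Green, Blue receive the extra seats.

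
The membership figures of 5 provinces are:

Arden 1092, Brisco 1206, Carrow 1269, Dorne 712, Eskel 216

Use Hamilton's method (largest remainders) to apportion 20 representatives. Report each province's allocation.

Arden=5, Brisco=5, Carrow=6, Dorne=3, Eskel=1

Standard divisor: 4495 ÷ 20 ≈ 224.75.
Standard quotas: Arden 4.859, Brisco 5.366, Carrow 5.646, Dorne 3.168, Eskel 0.961.
Lower quotas: Arden 4, Brisco 5, Carrow 5, Dorne 3, Eskel 0 (sum 17, leaving 3 seats).
Remainders in descending order: Eskel 0.961, Arden 0.859, Carrow 0.646, Brisco 0.366, Dorne 0.168.
Largest remainders: Eskel, Arden, Carrow receive the extra seats.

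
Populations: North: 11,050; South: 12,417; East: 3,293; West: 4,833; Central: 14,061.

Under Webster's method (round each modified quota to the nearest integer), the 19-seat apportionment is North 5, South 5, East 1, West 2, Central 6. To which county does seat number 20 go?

South

Priority for the next seat is population ÷ (current seats + 0.5).
Priorities: North 2009.091, South 2257.636, East 2195.333, West 1933.200, Central 2163.231.
Highest priority: South.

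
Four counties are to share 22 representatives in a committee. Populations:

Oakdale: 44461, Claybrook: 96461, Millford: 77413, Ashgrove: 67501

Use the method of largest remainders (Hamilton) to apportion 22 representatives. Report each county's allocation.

The standard divisor is 285836/22 ≈ 12992.545.
Standard quotas: Oakdale 3.4220, Claybrook 7.4243, Millford 5.9583, Ashgrove 5.1954.
Lower quotas: Oakdale 3, Claybrook 7, Millford 5, Ashgrove 5 (sum 20, leaving 2 seats).
Remainders in descending order: Millford 0.9583, Claybrook 0.4243, Oakdale 0.4220, Ashgrove 0.1954.
Largest remainders: Millford, Claybrook receive the extra seats.

Oakdale: 3; Claybrook: 8; Millford: 6; Ashgrove: 5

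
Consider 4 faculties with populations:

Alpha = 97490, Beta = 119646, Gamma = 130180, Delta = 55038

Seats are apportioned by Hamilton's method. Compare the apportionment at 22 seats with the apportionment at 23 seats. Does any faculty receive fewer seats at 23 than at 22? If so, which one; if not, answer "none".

At 22 seats: Alpha 5, Beta 7, Gamma 7, Delta 3.
At 23 seats: Alpha 6, Beta 7, Gamma 7, Delta 3.
No faculty's allocation decreased.

none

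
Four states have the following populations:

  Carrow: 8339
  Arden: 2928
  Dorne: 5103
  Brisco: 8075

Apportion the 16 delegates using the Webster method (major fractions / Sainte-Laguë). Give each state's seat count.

Carrow 6, Arden 2, Dorne 3, Brisco 5

Standard divisor 24445/16 ≈ 1527.812; standard quotas: Carrow 5.458, Arden 1.916, Dorne 3.340, Brisco 5.285.
Rounding to the nearest integer gives 5, 2, 3, 5 = 15 seats, so the divisor must be adjusted.
With modified divisor 1500: modified quotas Carrow 5.559, Arden 1.952, Dorne 3.402, Brisco 5.383.
Rounding to the nearest integer: Carrow 6, Arden 2, Dorne 3, Brisco 5 (total 16).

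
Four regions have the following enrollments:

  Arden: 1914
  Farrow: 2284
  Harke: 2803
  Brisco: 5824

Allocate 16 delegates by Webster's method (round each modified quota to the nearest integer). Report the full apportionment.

Standard divisor 12825/16 ≈ 801.562; standard quotas: Arden 2.388, Farrow 2.849, Harke 3.497, Brisco 7.266.
Rounding to the nearest integer gives 2, 3, 3, 7 = 15 seats, so the divisor must be adjusted.
With modified divisor 790: modified quotas Arden 2.423, Farrow 2.891, Harke 3.548, Brisco 7.372.
Rounding to the nearest integer: Arden 2, Farrow 3, Harke 4, Brisco 7 (total 16).

Arden 2, Farrow 3, Harke 4, Brisco 7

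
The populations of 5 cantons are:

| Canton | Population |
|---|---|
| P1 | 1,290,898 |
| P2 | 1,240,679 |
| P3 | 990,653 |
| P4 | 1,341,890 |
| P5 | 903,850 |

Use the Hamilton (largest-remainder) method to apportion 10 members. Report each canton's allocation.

P1 2; P2 2; P3 2; P4 2; P5 2

Total 5767970; standard divisor 5767970/10 = 576797.
Standard quotas: P1 2.2380, P2 2.1510, P3 1.7175, P4 2.3265, P5 1.5670.
Lower quotas: P1 2, P2 2, P3 1, P4 2, P5 1 (sum 8, leaving 2 seats).
Remainders in descending order: P3 0.7175, P5 0.5670, P4 0.3265, P1 0.2380, P2 0.1510.
Largest remainders: P3, P5 receive the extra seats.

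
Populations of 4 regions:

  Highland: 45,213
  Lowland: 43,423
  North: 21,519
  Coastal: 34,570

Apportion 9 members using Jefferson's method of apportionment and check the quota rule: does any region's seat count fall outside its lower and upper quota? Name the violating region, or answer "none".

none

Standard quotas: Highland 2.812, Lowland 2.700, North 1.338, Coastal 2.150.
Jefferson allocation: Highland 3, Lowland 3, North 1, Coastal 2.
Every allocation lies between the lower and upper quota.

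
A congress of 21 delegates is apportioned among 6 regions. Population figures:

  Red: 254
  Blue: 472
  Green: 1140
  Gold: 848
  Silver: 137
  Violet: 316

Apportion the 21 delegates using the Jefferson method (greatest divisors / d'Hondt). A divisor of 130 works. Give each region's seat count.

With modified divisor 130: modified quotas Red 1.954, Blue 3.631, Green 8.769, Gold 6.523, Silver 1.054, Violet 2.431.
Rounding down: Red 1, Blue 3, Green 8, Gold 6, Silver 1, Violet 2 (total 21).

Red 1, Blue 3, Green 8, Gold 6, Silver 1, Violet 2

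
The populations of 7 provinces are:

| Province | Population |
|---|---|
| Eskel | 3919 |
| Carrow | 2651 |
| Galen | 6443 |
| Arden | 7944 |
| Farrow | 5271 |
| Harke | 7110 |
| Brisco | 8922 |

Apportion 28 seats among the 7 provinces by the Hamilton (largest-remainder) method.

Eskel: 3, Carrow: 2, Galen: 4, Arden: 5, Farrow: 3, Harke: 5, Brisco: 6

Standard divisor: 42260 ÷ 28 ≈ 1509.286.
Standard quotas: Eskel 2.5966, Carrow 1.7565, Galen 4.2689, Arden 5.2634, Farrow 3.4924, Harke 4.7108, Brisco 5.9114.
Lower quotas: Eskel 2, Carrow 1, Galen 4, Arden 5, Farrow 3, Harke 4, Brisco 5 (sum 24, leaving 4 seats).
Remainders in descending order: Brisco 0.9114, Carrow 0.7565, Harke 0.7108, Eskel 0.5966, Farrow 0.4924, Galen 0.2689, Arden 0.2634.
Largest remainders: Brisco, Carrow, Harke, Eskel receive the extra seats.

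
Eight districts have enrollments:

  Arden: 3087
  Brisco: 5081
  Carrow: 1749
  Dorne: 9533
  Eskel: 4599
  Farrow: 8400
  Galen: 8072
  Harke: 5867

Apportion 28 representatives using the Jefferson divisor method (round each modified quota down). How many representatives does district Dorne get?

Standard divisor 46388/28 ≈ 1656.714; standard quotas: Arden 1.863, Brisco 3.067, Carrow 1.056, Dorne 5.754, Eskel 2.776, Farrow 5.070, Galen 4.872, Harke 3.541.
Rounding down gives 1, 3, 1, 5, 2, 5, 4, 3 = 24 seats, so the divisor must be adjusted.
With modified divisor 1500: modified quotas Arden 2.058, Brisco 3.387, Carrow 1.166, Dorne 6.355, Eskel 3.066, Farrow 5.600, Galen 5.381, Harke 3.911.
Rounding down: Arden 2, Brisco 3, Carrow 1, Dorne 6, Eskel 3, Farrow 5, Galen 5, Harke 3 (total 28).
Dorne receives 6.

6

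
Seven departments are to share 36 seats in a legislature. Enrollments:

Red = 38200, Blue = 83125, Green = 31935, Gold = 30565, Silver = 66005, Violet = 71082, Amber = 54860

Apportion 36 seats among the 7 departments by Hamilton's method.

Red 4; Blue 8; Green 3; Gold 3; Silver 6; Violet 7; Amber 5

Standard divisor: 375772 ÷ 36 ≈ 10438.111.
Standard quotas: Red 3.6597, Blue 7.9636, Green 3.0595, Gold 2.9282, Silver 6.3235, Violet 6.8099, Amber 5.2557.
Lower quotas: Red 3, Blue 7, Green 3, Gold 2, Silver 6, Violet 6, Amber 5 (sum 32, leaving 4 seats).
Remainders in descending order: Blue 0.9636, Gold 0.9282, Violet 0.8099, Red 0.6597, Silver 0.3235, Amber 0.2557, Green 0.0595.
The surplus seats go to Blue, Gold, Violet, Red.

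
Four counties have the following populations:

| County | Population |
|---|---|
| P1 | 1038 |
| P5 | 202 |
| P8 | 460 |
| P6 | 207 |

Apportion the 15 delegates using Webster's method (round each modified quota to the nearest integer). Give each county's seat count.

P1: 8, P5: 2, P8: 3, P6: 2

Standard divisor 1907/15 ≈ 127.133; standard quotas: P1 8.165, P5 1.589, P8 3.618, P6 1.628.
Rounding to the nearest integer gives 8, 2, 4, 2 = 16 seats, so the divisor must be adjusted.
With modified divisor 132.4: modified quotas P1 7.840, P5 1.526, P8 3.474, P6 1.563.
Rounding to the nearest integer: P1 8, P5 2, P8 3, P6 2 (total 15).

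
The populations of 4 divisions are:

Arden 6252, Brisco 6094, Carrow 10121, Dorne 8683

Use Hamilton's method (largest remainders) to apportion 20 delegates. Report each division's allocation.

Standard divisor: 31150 ÷ 20 ≈ 1557.5.
Standard quotas: Arden 4.0141, Brisco 3.9127, Carrow 6.4982, Dorne 5.5750.
Lower quotas: Arden 4, Brisco 3, Carrow 6, Dorne 5 (sum 18, leaving 2 seats).
Remainders in descending order: Brisco 0.9127, Dorne 0.5750, Carrow 0.4982, Arden 0.0141.
The surplus seats go to Brisco, Dorne.

Arden 4; Brisco 4; Carrow 6; Dorne 6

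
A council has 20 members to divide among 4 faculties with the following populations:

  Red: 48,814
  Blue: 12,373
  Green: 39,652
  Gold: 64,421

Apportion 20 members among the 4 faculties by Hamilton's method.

The standard divisor is 165260/20 = 8263.
Standard quotas: Red 5.9075, Blue 1.4974, Green 4.7987, Gold 7.7963.
Lower quotas: Red 5, Blue 1, Green 4, Gold 7 (sum 17, leaving 3 seats).
Remainders in descending order: Red 0.9075, Green 0.7987, Gold 0.7963, Blue 0.4974.
Largest remainders: Red, Green, Gold receive the extra seats.

Red 6; Blue 1; Green 5; Gold 8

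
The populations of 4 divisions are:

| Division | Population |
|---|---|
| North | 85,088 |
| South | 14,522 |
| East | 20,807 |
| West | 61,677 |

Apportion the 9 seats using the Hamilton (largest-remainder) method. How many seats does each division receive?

North 4, South 1, East 1, West 3

The standard divisor is 182094/9 ≈ 20232.667.
Standard quotas: North 4.2055, South 0.7178, East 1.0284, West 3.0484.
Lower quotas: North 4, South 0, East 1, West 3 (sum 8, leaving 1 seat).
Remainders in descending order: South 0.7178, North 0.2055, West 0.0484, East 0.0284.
Largest remainder: South receives the extra seat.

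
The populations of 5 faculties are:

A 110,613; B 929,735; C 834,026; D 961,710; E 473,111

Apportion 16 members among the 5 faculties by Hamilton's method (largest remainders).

A: 1, B: 4, C: 4, D: 5, E: 2

The standard divisor is 3309195/16 ≈ 206824.688.
Standard quotas: A 0.5348, B 4.4953, C 4.0325, D 4.6499, E 2.2875.
Lower quotas: A 0, B 4, C 4, D 4, E 2 (sum 14, leaving 2 seats).
Remainders in descending order: D 0.6499, A 0.5348, B 0.4953, E 0.2875, C 0.0325.
Largest remainders: D, A receive the extra seats.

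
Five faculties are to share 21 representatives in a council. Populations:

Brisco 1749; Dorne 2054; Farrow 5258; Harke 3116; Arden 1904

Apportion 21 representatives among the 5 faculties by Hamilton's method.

Brisco: 2, Dorne: 3, Farrow: 8, Harke: 5, Arden: 3

Total 14081; standard divisor 14081/21 ≈ 670.524.
Standard quotas: Brisco 2.6084, Dorne 3.0633, Farrow 7.8416, Harke 4.6471, Arden 2.8396.
Lower quotas: Brisco 2, Dorne 3, Farrow 7, Harke 4, Arden 2 (sum 18, leaving 3 seats).
Remainders in descending order: Farrow 0.8416, Arden 0.8396, Harke 0.6471, Brisco 0.6084, Dorne 0.0633.
Largest remainders: Farrow, Arden, Harke receive the extra seats.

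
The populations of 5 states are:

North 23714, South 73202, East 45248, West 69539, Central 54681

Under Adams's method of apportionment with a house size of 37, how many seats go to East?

6

Standard divisor 266384/37 ≈ 7199.568; standard quotas: North 3.294, South 10.168, East 6.285, West 9.659, Central 7.595.
Rounding up gives 4, 11, 7, 10, 8 = 40 seats, so the divisor must be adjusted.
With modified divisor 7770: modified quotas North 3.052, South 9.421, East 5.823, West 8.950, Central 7.037.
Rounding up: North 4, South 10, East 6, West 9, Central 8 (total 37).
East receives 6.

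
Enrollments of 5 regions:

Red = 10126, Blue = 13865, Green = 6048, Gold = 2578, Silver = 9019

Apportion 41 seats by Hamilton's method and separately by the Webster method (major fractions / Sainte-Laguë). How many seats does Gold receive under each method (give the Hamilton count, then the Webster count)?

Hamilton: Red 10, Blue 14, Green 6, Gold 2, Silver 9.
Webster: Red 10, Blue 13, Green 6, Gold 3, Silver 9.
Gold gets 2 under Hamilton and 3 under Webster.

2 and 3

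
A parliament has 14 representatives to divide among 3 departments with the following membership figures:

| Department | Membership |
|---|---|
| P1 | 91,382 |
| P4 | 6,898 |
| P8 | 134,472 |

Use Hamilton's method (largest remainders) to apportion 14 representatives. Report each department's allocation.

P1: 6, P4: 0, P8: 8

Total 232752; standard divisor 232752/14 ≈ 16625.143.
Standard quotas: P1 5.4966, P4 0.4149, P8 8.0885.
Lower quotas: P1 5, P4 0, P8 8 (sum 13, leaving 1 seat).
Remainders in descending order: P1 0.4966, P4 0.4149, P8 0.0885.
The surplus seat goes to P1.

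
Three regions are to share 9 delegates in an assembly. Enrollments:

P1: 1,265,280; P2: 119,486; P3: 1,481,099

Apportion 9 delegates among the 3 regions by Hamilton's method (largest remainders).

The standard divisor is 2865865/9 ≈ 318429.444.
Standard quotas: P1 3.9735, P2 0.3752, P3 4.6513.
Lower quotas: P1 3, P2 0, P3 4 (sum 7, leaving 2 seats).
Remainders in descending order: P1 0.9735, P3 0.6513, P2 0.3752.
The surplus seats go to P1, P3.

P1: 4, P2: 0, P3: 5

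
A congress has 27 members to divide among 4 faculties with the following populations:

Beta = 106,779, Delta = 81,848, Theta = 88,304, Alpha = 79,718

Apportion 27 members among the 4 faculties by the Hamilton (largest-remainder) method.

Beta: 8, Delta: 6, Theta: 7, Alpha: 6

Total 356649; standard divisor 356649/27 ≈ 13209.222.
Standard quotas: Beta 8.0837, Delta 6.1963, Theta 6.6850, Alpha 6.0350.
Lower quotas: Beta 8, Delta 6, Theta 6, Alpha 6 (sum 26, leaving 1 seat).
Remainders in descending order: Theta 0.6850, Delta 0.1963, Beta 0.0837, Alpha 0.0350.
Largest remainder: Theta receives the extra seat.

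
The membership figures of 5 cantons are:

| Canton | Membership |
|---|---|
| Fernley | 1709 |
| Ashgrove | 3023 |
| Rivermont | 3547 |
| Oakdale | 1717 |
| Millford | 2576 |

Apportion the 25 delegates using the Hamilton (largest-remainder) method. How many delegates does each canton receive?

The standard divisor is 12572/25 ≈ 502.88.
Standard quotas: Fernley 3.398, Ashgrove 6.011, Rivermont 7.053, Oakdale 3.414, Millford 5.122.
Lower quotas: Fernley 3, Ashgrove 6, Rivermont 7, Oakdale 3, Millford 5 (sum 24, leaving 1 seat).
Remainders in descending order: Oakdale 0.414, Fernley 0.398, Millford 0.122, Rivermont 0.053, Ashgrove 0.011.
The surplus seat goes to Oakdale.

Fernley 3, Ashgrove 6, Rivermont 7, Oakdale 4, Millford 5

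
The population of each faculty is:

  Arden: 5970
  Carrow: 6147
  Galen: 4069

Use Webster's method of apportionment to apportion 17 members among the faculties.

Standard divisor 16186/17 ≈ 952.118; standard quotas: Arden 6.270, Carrow 6.456, Galen 4.274.
Rounding to the nearest integer gives 6, 6, 4 = 16 seats, so the divisor must be adjusted.
With modified divisor 930: modified quotas Arden 6.419, Carrow 6.610, Galen 4.375.
Rounding to the nearest integer: Arden 6, Carrow 7, Galen 4 (total 17).

Arden 6, Carrow 7, Galen 4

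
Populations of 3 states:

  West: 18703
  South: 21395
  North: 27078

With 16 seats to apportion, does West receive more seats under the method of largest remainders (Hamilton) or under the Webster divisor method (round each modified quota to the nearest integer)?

Hamilton: West 5, South 5, North 6.
Webster: West 4, South 5, North 7.
West gets 5 under Hamilton and 4 under Webster.

Hamilton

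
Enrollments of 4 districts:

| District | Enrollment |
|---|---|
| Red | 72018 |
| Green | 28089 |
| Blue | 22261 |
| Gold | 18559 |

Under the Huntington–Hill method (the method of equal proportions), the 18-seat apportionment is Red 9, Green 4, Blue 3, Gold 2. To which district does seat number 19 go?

Priority for the next seat is population ÷ (√(s·(s+1))).
Priorities: Red 7591.364, Green 6280.891, Blue 6426.197, Gold 7576.680.
Highest priority: Red.

Red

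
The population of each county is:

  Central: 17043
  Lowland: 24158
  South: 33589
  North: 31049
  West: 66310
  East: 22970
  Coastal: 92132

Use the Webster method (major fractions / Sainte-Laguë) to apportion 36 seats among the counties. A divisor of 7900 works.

With modified divisor 7900: modified quotas Central 2.157, Lowland 3.058, South 4.252, North 3.930, West 8.394, East 2.908, Coastal 11.662.
Rounding to the nearest integer: Central 2, Lowland 3, South 4, North 4, West 8, East 3, Coastal 12 (total 36).

Central=2; Lowland=3; South=4; North=4; West=8; East=3; Coastal=12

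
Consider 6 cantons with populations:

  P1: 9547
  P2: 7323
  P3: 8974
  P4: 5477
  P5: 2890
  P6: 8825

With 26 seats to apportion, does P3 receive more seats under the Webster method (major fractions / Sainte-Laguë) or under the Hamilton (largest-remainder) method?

Webster

Webster: P1 6, P2 4, P3 6, P4 3, P5 2, P6 5.
Hamilton: P1 6, P2 5, P3 5, P4 3, P5 2, P6 5.
P3 gets 6 under Webster and 5 under Hamilton.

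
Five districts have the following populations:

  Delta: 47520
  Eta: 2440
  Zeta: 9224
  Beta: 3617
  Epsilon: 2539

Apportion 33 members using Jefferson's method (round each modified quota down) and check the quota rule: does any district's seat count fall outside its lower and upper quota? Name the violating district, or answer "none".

Delta

Standard quotas: Delta 24.000, Eta 1.232, Zeta 4.659, Beta 1.827, Epsilon 1.282.
Jefferson allocation: Delta 25, Eta 1, Zeta 5, Beta 1, Epsilon 1.
Delta has quota 24.000 (lower 24, upper 24) but receives 25 — outside the quota interval.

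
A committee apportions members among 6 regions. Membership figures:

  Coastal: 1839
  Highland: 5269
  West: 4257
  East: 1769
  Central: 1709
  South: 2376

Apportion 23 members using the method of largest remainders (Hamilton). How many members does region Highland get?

Standard divisor: 17219 ÷ 23 ≈ 748.652.
Standard quotas: Coastal 2.4564, Highland 7.0380, West 5.6862, East 2.3629, Central 2.2828, South 3.1737.
Lower quotas: Coastal 2, Highland 7, West 5, East 2, Central 2, South 3 (sum 21, leaving 2 seats).
Remainders in descending order: West 0.6862, Coastal 0.4564, East 0.3629, Central 0.2828, South 0.1737, Highland 0.0380.
The surplus seats go to West, Coastal.
Highland receives 7.

7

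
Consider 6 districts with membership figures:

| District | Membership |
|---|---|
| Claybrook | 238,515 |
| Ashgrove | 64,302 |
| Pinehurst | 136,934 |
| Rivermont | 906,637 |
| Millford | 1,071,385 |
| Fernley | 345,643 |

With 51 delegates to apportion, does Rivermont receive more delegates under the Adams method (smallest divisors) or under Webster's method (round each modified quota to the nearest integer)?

Webster

Adams: Claybrook 5, Ashgrove 2, Pinehurst 3, Rivermont 16, Millford 19, Fernley 6.
Webster: Claybrook 4, Ashgrove 1, Pinehurst 3, Rivermont 17, Millford 20, Fernley 6.
Rivermont gets 16 under Adams and 17 under Webster.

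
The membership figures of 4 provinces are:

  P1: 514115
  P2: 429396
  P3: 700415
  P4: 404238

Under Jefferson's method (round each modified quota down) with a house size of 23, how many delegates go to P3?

8

Standard divisor 2048164/23 ≈ 89050.609; standard quotas: P1 5.773, P2 4.822, P3 7.865, P4 4.539.
Rounding down gives 5, 4, 7, 4 = 20 seats, so the divisor must be adjusted.
With modified divisor 83300: modified quotas P1 6.172, P2 5.155, P3 8.408, P4 4.853.
Rounding down: P1 6, P2 5, P3 8, P4 4 (total 23).
P3 receives 8.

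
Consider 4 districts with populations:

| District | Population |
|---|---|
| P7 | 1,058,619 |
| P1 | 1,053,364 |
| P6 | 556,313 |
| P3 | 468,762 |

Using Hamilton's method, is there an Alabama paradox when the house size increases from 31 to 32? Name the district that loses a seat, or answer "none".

At 31 seats: P7 10, P1 10, P6 6, P3 5.
At 32 seats: P7 11, P1 11, P6 5, P3 5.
P6 drops from 6 to 5.

P6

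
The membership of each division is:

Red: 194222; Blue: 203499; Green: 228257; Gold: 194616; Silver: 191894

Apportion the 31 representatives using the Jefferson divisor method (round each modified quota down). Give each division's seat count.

Red=6; Blue=6; Green=7; Gold=6; Silver=6

Standard divisor 1012488/31 ≈ 32660.903; standard quotas: Red 5.947, Blue 6.231, Green 6.989, Gold 5.959, Silver 5.875.
Rounding down gives 5, 6, 6, 5, 5 = 27 seats, so the divisor must be adjusted.
With modified divisor 30500: modified quotas Red 6.368, Blue 6.672, Green 7.484, Gold 6.381, Silver 6.292.
Rounding down: Red 6, Blue 6, Green 7, Gold 6, Silver 6 (total 31).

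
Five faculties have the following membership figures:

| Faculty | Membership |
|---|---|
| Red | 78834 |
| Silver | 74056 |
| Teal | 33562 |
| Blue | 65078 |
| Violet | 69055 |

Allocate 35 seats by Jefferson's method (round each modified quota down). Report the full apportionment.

Red 9, Silver 8, Teal 3, Blue 7, Violet 8

Standard divisor 320585/35 ≈ 9159.571; standard quotas: Red 8.607, Silver 8.085, Teal 3.664, Blue 7.105, Violet 7.539.
Rounding down gives 8, 8, 3, 7, 7 = 33 seats, so the divisor must be adjusted.
With modified divisor 8500: modified quotas Red 9.275, Silver 8.712, Teal 3.948, Blue 7.656, Violet 8.124.
Rounding down: Red 9, Silver 8, Teal 3, Blue 7, Violet 8 (total 35).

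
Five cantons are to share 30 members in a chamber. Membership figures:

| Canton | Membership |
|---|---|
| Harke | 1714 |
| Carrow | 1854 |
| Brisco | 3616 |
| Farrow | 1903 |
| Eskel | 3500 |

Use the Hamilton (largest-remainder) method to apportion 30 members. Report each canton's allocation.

Harke: 4, Carrow: 4, Brisco: 9, Farrow: 5, Eskel: 8

Total 12587; standard divisor 12587/30 ≈ 419.567.
Standard quotas: Harke 4.085, Carrow 4.419, Brisco 8.618, Farrow 4.536, Eskel 8.342.
Lower quotas: Harke 4, Carrow 4, Brisco 8, Farrow 4, Eskel 8 (sum 28, leaving 2 seats).
Remainders in descending order: Brisco 0.618, Farrow 0.536, Carrow 0.419, Eskel 0.342, Harke 0.085.
The surplus seats go to Brisco, Farrow.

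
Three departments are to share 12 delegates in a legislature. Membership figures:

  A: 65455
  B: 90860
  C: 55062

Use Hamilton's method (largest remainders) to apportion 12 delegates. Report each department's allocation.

Standard divisor: 211377 ÷ 12 ≈ 17614.75.
Standard quotas: A 3.7159, B 5.1582, C 3.1259.
Lower quotas: A 3, B 5, C 3 (sum 11, leaving 1 seat).
Remainders in descending order: A 0.7159, B 0.1582, C 0.1259.
Largest remainder: A receives the extra seat.

A 4, B 5, C 3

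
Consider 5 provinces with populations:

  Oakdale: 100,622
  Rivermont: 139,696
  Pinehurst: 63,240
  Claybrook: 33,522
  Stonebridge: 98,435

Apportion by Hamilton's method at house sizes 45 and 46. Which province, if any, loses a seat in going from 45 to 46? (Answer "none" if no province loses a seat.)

At 45 seats: Oakdale 10, Rivermont 14, Pinehurst 7, Claybrook 4, Stonebridge 10.
At 46 seats: Oakdale 11, Rivermont 15, Pinehurst 7, Claybrook 3, Stonebridge 10.
Claybrook drops from 4 to 3.

Claybrook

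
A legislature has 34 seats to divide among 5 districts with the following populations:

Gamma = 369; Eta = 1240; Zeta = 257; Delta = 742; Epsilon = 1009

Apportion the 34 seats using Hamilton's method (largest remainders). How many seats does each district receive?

Gamma 3; Eta 12; Zeta 2; Delta 7; Epsilon 10

Total 3617; standard divisor 3617/34 ≈ 106.382.
Standard quotas: Gamma 3.469, Eta 11.656, Zeta 2.416, Delta 6.975, Epsilon 9.485.
Lower quotas: Gamma 3, Eta 11, Zeta 2, Delta 6, Epsilon 9 (sum 31, leaving 3 seats).
Remainders in descending order: Delta 0.975, Eta 0.656, Epsilon 0.485, Gamma 0.469, Zeta 0.416.
The surplus seats go to Delta, Eta, Epsilon.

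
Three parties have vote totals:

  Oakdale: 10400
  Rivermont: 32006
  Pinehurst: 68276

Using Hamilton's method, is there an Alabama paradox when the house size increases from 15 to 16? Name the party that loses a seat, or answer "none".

Oakdale

At 15 seats: Oakdale 2, Rivermont 4, Pinehurst 9.
At 16 seats: Oakdale 1, Rivermont 5, Pinehurst 10.
Oakdale drops from 2 to 1.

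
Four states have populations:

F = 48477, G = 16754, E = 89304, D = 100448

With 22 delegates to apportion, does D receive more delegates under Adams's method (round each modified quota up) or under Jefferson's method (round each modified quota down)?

Adams: F 4, G 2, E 8, D 8.
Jefferson: F 4, G 1, E 8, D 9.
D gets 8 under Adams and 9 under Jefferson.

Jefferson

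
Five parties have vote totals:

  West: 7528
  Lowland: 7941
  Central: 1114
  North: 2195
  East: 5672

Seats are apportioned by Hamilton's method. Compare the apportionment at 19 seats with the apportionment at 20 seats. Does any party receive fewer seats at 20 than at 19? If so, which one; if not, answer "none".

At 19 seats: West 6, Lowland 6, Central 1, North 2, East 4.
At 20 seats: West 6, Lowland 6, Central 1, North 2, East 5.
No party's allocation decreased.

none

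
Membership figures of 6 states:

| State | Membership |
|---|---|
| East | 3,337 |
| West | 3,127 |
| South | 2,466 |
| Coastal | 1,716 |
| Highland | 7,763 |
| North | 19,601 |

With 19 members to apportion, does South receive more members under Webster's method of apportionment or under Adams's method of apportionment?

Adams

Webster: East 2, West 2, South 1, Coastal 1, Highland 4, North 9.
Adams: East 2, West 2, South 2, Coastal 1, Highland 4, North 8.
South gets 1 under Webster and 2 under Adams.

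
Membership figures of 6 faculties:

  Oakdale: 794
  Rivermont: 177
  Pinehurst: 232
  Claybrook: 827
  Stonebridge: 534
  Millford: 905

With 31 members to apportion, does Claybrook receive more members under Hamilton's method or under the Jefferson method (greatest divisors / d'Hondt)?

Jefferson

Hamilton: Oakdale 7, Rivermont 2, Pinehurst 2, Claybrook 7, Stonebridge 5, Millford 8.
Jefferson: Oakdale 7, Rivermont 1, Pinehurst 2, Claybrook 8, Stonebridge 5, Millford 8.
Claybrook gets 7 under Hamilton and 8 under Jefferson.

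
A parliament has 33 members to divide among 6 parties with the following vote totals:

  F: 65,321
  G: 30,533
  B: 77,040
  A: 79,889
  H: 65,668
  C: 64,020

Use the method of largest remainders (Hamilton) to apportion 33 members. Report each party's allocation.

Total 382471; standard divisor 382471/33 ≈ 11590.03.
Standard quotas: F 5.6360, G 2.6344, B 6.6471, A 6.8929, H 5.6659, C 5.5237.
Lower quotas: F 5, G 2, B 6, A 6, H 5, C 5 (sum 29, leaving 4 seats).
Remainders in descending order: A 0.8929, H 0.6659, B 0.6471, F 0.6360, G 0.6344, C 0.5237.
Largest remainders: A, H, B, F receive the extra seats.

F 6, G 2, B 7, A 7, H 6, C 5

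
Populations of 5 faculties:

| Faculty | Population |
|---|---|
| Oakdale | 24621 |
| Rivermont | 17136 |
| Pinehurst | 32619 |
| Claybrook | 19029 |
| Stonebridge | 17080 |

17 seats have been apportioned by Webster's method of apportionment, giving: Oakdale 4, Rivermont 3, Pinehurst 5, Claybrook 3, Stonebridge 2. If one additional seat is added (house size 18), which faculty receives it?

Priority for the next seat is population ÷ (current seats + 0.5).
Priorities: Oakdale 5471.333, Rivermont 4896.000, Pinehurst 5930.727, Claybrook 5436.857, Stonebridge 6832.000.
Highest priority: Stonebridge.

Stonebridge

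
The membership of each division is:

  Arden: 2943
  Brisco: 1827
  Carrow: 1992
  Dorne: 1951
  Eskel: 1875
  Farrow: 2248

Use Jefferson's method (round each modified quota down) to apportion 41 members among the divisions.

Standard divisor 12836/41 ≈ 313.073; standard quotas: Arden 9.400, Brisco 5.836, Carrow 6.363, Dorne 6.232, Eskel 5.989, Farrow 7.180.
Rounding down gives 9, 5, 6, 6, 5, 7 = 38 seats, so the divisor must be adjusted.
With modified divisor 290: modified quotas Arden 10.148, Brisco 6.300, Carrow 6.869, Dorne 6.728, Eskel 6.466, Farrow 7.752.
Rounding down: Arden 10, Brisco 6, Carrow 6, Dorne 6, Eskel 6, Farrow 7 (total 41).

Arden=10, Brisco=6, Carrow=6, Dorne=6, Eskel=6, Farrow=7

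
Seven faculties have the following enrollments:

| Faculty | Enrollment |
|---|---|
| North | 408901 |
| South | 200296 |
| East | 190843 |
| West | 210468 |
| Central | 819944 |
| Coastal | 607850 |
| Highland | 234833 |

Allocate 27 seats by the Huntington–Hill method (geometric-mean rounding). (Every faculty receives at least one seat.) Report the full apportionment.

North: 4, South: 2, East: 2, West: 2, Central: 9, Coastal: 6, Highland: 2

With divisor 96251: modified quotas North 4.248, South 2.081, East 1.983, West 2.187, Central 8.519, Coastal 6.315, Highland 2.440.
Geometric-mean thresholds: North √(4·5)=4.472, South √(2·3)=2.449, East √(1·2)=1.414, West √(2·3)=2.449, Central √(8·9)=8.485, Coastal √(6·7)=6.481, Highland √(2·3)=2.449.
Each quota rounded against its threshold gives North 4, South 2, East 2, West 2, Central 9, Coastal 6, Highland 2 (total 27).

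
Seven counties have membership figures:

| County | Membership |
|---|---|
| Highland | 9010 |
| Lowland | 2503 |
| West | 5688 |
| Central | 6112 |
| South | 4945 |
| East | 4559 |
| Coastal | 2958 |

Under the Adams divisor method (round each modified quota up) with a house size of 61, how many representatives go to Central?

Standard divisor 35775/61 ≈ 586.475; standard quotas: Highland 15.363, Lowland 4.268, West 9.699, Central 10.422, South 8.432, East 7.774, Coastal 5.044.
Rounding up gives 16, 5, 10, 11, 9, 8, 6 = 65 seats, so the divisor must be adjusted.
With modified divisor 620: modified quotas Highland 14.532, Lowland 4.037, West 9.174, Central 9.858, South 7.976, East 7.353, Coastal 4.771.
Rounding up: Highland 15, Lowland 5, West 10, Central 10, South 8, East 8, Coastal 5 (total 61).
Central receives 10.

10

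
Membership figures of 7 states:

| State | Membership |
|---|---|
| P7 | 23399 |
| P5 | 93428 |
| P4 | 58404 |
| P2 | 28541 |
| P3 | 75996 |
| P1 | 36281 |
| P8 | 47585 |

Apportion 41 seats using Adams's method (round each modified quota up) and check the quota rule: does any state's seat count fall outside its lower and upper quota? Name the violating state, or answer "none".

none

Standard quotas: P7 2.638, P5 10.534, P4 6.585, P2 3.218, P3 8.569, P1 4.091, P8 5.365.
Adams allocation: P7 3, P5 10, P4 7, P2 3, P3 8, P1 4, P8 6.
Every allocation lies between the lower and upper quota.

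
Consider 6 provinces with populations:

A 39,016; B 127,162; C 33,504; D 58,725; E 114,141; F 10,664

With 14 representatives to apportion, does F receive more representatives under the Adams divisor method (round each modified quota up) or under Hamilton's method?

Adams: A 2, B 4, C 1, D 2, E 4, F 1.
Hamilton: A 2, B 5, C 1, D 2, E 4, F 0.
F gets 1 under Adams and 0 under Hamilton.

Adams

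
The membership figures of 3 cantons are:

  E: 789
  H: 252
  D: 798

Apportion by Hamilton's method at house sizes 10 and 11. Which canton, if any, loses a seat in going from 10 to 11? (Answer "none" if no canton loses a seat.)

At 10 seats: E 4, H 2, D 4.
At 11 seats: E 5, H 1, D 5.
H drops from 2 to 1.

H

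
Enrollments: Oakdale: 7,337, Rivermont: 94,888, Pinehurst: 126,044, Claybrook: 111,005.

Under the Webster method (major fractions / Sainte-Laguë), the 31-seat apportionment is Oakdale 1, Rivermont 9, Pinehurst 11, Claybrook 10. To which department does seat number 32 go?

Pinehurst

Priority for the next seat is population ÷ (current seats + 0.5).
Priorities: Oakdale 4891.333, Rivermont 9988.211, Pinehurst 10960.348, Claybrook 10571.905.
Highest priority: Pinehurst.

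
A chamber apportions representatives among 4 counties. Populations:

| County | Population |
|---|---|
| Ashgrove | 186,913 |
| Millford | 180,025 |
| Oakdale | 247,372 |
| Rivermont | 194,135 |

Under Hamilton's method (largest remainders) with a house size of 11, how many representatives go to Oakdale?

3

Total 808445; standard divisor 808445/11 = 73495.
Standard quotas: Ashgrove 2.5432, Millford 2.4495, Oakdale 3.3658, Rivermont 2.6415.
Lower quotas: Ashgrove 2, Millford 2, Oakdale 3, Rivermont 2 (sum 9, leaving 2 seats).
Remainders in descending order: Rivermont 0.6415, Ashgrove 0.5432, Millford 0.4495, Oakdale 0.3658.
Largest remainders: Rivermont, Ashgrove receive the extra seats.
Oakdale receives 3.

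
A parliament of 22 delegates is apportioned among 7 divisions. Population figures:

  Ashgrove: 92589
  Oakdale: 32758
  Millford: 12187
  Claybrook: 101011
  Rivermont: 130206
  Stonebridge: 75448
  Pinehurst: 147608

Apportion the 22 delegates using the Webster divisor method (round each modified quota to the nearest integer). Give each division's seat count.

Ashgrove 3; Oakdale 1; Millford 0; Claybrook 4; Rivermont 5; Stonebridge 3; Pinehurst 6

Standard divisor 591807/22 ≈ 26900.318; standard quotas: Ashgrove 3.442, Oakdale 1.218, Millford 0.453, Claybrook 3.755, Rivermont 4.840, Stonebridge 2.805, Pinehurst 5.487.
Rounding to the nearest integer gives 3, 1, 0, 4, 5, 3, 5 = 21 seats, so the divisor must be adjusted.
With modified divisor 26650: modified quotas Ashgrove 3.474, Oakdale 1.229, Millford 0.457, Claybrook 3.790, Rivermont 4.886, Stonebridge 2.831, Pinehurst 5.539.
Rounding to the nearest integer: Ashgrove 3, Oakdale 1, Millford 0, Claybrook 4, Rivermont 5, Stonebridge 3, Pinehurst 6 (total 22).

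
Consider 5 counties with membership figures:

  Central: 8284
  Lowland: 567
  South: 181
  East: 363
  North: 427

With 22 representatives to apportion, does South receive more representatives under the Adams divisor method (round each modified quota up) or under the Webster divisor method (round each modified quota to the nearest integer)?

Adams

Adams: Central 17, Lowland 2, South 1, East 1, North 1.
Webster: Central 19, Lowland 1, South 0, East 1, North 1.
South gets 1 under Adams and 0 under Webster.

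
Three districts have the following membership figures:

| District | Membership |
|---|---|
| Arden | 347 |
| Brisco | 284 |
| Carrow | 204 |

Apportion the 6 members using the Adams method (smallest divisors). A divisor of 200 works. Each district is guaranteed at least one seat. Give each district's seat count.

Arden: 2, Brisco: 2, Carrow: 2

With modified divisor 200: modified quotas Arden 1.735, Brisco 1.420, Carrow 1.020.
Rounding up: Arden 2, Brisco 2, Carrow 2 (total 6).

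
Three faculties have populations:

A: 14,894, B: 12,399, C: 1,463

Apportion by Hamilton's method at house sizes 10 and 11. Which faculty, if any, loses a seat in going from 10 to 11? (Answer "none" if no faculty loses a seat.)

C

At 10 seats: A 5, B 4, C 1.
At 11 seats: A 6, B 5, C 0.
C drops from 1 to 0.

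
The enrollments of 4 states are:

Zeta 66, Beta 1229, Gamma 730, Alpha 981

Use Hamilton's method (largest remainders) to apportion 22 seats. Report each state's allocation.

Standard divisor: 3006 ÷ 22 ≈ 136.636.
Standard quotas: Zeta 0.483, Beta 8.995, Gamma 5.343, Alpha 7.180.
Lower quotas: Zeta 0, Beta 8, Gamma 5, Alpha 7 (sum 20, leaving 2 seats).
Remainders in descending order: Beta 0.995, Zeta 0.483, Gamma 0.343, Alpha 0.180.
Largest remainders: Beta, Zeta receive the extra seats.

Zeta 1, Beta 9, Gamma 5, Alpha 7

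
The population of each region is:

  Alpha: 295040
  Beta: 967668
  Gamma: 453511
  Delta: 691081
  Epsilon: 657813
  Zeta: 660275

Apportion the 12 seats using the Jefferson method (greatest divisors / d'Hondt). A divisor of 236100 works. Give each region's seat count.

Alpha 1, Beta 4, Gamma 1, Delta 2, Epsilon 2, Zeta 2

With modified divisor 236100: modified quotas Alpha 1.250, Beta 4.099, Gamma 1.921, Delta 2.927, Epsilon 2.786, Zeta 2.797.
Rounding down: Alpha 1, Beta 4, Gamma 1, Delta 2, Epsilon 2, Zeta 2 (total 12).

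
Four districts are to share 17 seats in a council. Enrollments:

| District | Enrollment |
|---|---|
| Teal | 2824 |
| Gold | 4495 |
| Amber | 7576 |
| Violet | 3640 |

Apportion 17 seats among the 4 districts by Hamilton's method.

Teal 3; Gold 4; Amber 7; Violet 3

The standard divisor is 18535/17 ≈ 1090.294.
Standard quotas: Teal 2.5901, Gold 4.1227, Amber 6.9486, Violet 3.3385.
Lower quotas: Teal 2, Gold 4, Amber 6, Violet 3 (sum 15, leaving 2 seats).
Remainders in descending order: Amber 0.9486, Teal 0.5901, Violet 0.3385, Gold 0.1227.
Largest remainders: Amber, Teal receive the extra seats.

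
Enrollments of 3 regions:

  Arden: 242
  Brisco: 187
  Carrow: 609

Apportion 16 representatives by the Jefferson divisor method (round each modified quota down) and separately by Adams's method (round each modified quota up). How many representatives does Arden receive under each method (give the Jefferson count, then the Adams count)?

Jefferson: Arden 3, Brisco 3, Carrow 10.
Adams: Arden 4, Brisco 3, Carrow 9.
Arden gets 3 under Jefferson and 4 under Adams.

3 and 4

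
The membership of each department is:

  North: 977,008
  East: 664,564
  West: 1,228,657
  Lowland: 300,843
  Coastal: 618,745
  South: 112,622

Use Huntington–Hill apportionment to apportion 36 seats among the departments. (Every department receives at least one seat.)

North 9; East 6; West 11; Lowland 3; Coastal 6; South 1

With divisor 109954: modified quotas North 8.886, East 6.044, West 11.174, Lowland 2.736, Coastal 5.627, South 1.024.
Geometric-mean thresholds: North √(8·9)=8.485, East √(6·7)=6.481, West √(11·12)=11.489, Lowland √(2·3)=2.449, Coastal √(5·6)=5.477, South √(1·2)=1.414.
Each quota rounded against its threshold gives North 9, East 6, West 11, Lowland 3, Coastal 6, South 1 (total 36).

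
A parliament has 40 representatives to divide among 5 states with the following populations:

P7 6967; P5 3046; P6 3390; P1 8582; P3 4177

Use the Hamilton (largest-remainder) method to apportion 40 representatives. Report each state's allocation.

P7 11; P5 5; P6 5; P1 13; P3 6

Standard divisor: 26162 ÷ 40 ≈ 654.05.
Standard quotas: P7 10.6521, P5 4.6571, P6 5.1831, P1 13.1213, P3 6.3864.
Lower quotas: P7 10, P5 4, P6 5, P1 13, P3 6 (sum 38, leaving 2 seats).
Remainders in descending order: P5 0.6571, P7 0.6521, P3 0.3864, P6 0.1831, P1 0.1213.
The surplus seats go to P5, P7.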